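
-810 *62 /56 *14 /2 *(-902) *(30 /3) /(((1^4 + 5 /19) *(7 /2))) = 179306325 /14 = 12807594.64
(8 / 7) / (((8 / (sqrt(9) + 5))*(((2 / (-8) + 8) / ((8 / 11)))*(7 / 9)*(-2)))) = -1152 / 16709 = -0.07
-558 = -558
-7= -7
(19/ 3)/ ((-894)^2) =19/ 2397708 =0.00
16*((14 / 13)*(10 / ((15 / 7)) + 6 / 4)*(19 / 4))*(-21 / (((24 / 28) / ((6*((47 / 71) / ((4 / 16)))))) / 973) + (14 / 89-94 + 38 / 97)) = -351582230792968 / 1838829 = -191198980.87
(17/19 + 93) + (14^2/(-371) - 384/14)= 464796/7049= 65.94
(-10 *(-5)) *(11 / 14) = 275 / 7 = 39.29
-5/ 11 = -0.45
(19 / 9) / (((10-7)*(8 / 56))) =133 / 27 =4.93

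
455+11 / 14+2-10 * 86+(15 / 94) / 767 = -101495907 / 252343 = -402.21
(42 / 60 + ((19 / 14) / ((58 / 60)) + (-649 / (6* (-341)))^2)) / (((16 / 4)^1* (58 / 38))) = 1470846487 / 4073333040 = 0.36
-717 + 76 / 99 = -70907 / 99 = -716.23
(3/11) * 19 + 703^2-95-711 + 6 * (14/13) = 70558294/143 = 493414.64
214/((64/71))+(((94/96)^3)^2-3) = 235.29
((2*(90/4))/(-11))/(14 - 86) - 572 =-50331/88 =-571.94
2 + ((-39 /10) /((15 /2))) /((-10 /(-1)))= 487 /250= 1.95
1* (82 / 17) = 82 / 17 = 4.82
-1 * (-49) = 49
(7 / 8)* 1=7 / 8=0.88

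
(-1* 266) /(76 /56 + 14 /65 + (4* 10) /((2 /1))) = -242060 /19631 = -12.33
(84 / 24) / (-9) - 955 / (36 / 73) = -23243 / 12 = -1936.92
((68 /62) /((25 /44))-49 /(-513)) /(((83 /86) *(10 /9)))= 34633189 /18332625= 1.89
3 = 3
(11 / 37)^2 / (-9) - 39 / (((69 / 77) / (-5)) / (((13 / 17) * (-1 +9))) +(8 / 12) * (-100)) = 56750548481 / 98709925599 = 0.57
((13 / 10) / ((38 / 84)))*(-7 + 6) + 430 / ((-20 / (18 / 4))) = -37857 / 380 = -99.62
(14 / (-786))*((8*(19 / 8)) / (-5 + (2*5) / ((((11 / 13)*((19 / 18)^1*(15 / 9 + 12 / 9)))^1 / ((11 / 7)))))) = -17689 / 45195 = -0.39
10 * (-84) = -840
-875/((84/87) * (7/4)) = -3625/7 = -517.86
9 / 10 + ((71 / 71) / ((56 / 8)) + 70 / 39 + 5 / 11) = 98867 / 30030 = 3.29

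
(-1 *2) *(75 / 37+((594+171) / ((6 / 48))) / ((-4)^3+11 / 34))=188.17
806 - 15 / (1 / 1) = 791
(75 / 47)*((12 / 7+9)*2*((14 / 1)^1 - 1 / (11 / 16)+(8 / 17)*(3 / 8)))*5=133818750 / 61523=2175.10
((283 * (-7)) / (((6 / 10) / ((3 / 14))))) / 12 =-1415 / 24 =-58.96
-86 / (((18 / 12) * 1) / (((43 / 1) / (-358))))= 3698 / 537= 6.89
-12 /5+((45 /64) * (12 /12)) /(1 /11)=1707 /320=5.33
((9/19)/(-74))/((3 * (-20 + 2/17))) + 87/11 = 41345397/5227508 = 7.91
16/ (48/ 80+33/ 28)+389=398.00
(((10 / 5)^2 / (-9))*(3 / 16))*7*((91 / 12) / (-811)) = 637 / 116784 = 0.01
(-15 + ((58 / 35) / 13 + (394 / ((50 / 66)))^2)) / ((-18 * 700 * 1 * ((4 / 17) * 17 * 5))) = -1.07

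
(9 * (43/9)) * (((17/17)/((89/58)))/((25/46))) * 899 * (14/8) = 180489533/2225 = 81118.89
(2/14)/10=1/70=0.01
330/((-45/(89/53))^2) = 174262/379215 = 0.46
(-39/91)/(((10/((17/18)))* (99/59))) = -1003/41580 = -0.02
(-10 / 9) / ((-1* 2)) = 5 / 9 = 0.56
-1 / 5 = -0.20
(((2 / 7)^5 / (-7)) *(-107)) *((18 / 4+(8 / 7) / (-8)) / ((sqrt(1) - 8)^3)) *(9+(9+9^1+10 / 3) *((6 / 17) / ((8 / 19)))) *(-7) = 0.07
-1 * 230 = -230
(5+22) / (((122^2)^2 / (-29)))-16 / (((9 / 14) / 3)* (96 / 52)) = -80638185031 / 1993801104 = -40.44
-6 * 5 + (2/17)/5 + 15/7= -16561/595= -27.83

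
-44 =-44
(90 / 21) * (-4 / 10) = -12 / 7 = -1.71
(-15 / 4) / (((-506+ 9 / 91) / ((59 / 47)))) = 80535 / 8654956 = 0.01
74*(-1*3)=-222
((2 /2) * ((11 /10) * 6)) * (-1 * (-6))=198 /5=39.60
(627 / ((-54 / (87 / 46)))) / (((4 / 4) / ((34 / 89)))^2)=-1751629 / 546549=-3.20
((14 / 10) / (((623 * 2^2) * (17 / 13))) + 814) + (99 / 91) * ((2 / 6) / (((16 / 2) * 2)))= 8966171337 / 11014640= 814.02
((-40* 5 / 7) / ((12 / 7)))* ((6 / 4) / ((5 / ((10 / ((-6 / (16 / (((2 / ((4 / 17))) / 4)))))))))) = 3200 / 51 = 62.75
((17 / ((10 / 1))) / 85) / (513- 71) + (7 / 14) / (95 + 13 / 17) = 94739 / 17989400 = 0.01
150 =150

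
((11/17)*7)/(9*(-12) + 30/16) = -616/14433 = -0.04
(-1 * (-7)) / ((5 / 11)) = 77 / 5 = 15.40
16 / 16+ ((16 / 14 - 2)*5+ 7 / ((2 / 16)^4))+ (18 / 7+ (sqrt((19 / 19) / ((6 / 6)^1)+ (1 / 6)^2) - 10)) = sqrt(37) / 6+ 200629 / 7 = 28662.30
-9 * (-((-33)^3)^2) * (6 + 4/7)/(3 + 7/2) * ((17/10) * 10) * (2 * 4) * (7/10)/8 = 9089351565822/65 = 139836177935.72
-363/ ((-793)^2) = -363/ 628849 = -0.00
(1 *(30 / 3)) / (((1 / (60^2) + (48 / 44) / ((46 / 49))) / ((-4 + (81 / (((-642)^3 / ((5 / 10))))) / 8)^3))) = -70232306601655712334112327492875 / 127552085072690140236943917056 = -550.62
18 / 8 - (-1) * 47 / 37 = 521 / 148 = 3.52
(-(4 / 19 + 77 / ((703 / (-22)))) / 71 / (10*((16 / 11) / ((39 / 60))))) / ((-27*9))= -110539 / 19406174400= -0.00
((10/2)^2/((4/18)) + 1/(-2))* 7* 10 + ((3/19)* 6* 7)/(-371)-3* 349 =6840533/1007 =6792.98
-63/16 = -3.94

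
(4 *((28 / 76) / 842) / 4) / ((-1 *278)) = -7 / 4447444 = -0.00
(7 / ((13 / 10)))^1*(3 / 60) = 7 / 26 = 0.27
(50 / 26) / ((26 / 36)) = 450 / 169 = 2.66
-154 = -154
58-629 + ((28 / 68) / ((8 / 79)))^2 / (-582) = -6146933521 / 10764672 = -571.03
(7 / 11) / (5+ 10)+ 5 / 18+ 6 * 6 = 35957 / 990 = 36.32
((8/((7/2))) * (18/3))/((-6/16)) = -36.57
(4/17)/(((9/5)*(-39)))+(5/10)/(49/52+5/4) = 25477/113373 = 0.22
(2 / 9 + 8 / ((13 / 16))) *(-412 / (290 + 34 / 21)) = -849338 / 59709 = -14.22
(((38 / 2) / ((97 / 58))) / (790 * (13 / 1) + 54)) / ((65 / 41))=0.00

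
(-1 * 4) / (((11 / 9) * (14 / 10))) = -180 / 77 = -2.34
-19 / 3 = -6.33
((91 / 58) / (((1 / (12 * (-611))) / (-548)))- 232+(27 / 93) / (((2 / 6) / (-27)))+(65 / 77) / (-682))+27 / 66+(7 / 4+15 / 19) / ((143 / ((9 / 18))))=6303747.94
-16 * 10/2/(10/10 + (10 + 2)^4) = -80/20737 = -0.00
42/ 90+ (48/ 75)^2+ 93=176018/ 1875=93.88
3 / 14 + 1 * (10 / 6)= 79 / 42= 1.88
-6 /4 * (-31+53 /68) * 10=30825 /68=453.31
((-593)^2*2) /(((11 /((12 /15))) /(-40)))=-22505536 /11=-2045957.82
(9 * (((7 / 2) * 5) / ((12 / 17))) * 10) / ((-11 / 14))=-62475 / 22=-2839.77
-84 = -84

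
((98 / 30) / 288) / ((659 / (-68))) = -0.00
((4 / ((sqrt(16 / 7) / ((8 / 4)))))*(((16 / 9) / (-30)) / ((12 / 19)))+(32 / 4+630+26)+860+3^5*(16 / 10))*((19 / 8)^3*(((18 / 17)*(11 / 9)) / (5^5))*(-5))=-180398559 / 3400000+1433531*sqrt(7) / 275400000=-53.04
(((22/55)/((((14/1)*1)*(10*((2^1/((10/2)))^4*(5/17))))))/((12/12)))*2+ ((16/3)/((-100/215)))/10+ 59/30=4421/2800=1.58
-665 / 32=-20.78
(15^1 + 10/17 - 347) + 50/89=-330.85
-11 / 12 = -0.92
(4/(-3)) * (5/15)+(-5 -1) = -58/9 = -6.44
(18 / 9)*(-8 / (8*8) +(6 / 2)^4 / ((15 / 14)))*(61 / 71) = 184159 / 1420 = 129.69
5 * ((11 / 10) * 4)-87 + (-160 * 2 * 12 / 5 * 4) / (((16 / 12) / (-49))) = 112831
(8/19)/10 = 4/95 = 0.04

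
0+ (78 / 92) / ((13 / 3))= 9 / 46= 0.20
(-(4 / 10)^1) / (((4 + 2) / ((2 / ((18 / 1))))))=-1 / 135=-0.01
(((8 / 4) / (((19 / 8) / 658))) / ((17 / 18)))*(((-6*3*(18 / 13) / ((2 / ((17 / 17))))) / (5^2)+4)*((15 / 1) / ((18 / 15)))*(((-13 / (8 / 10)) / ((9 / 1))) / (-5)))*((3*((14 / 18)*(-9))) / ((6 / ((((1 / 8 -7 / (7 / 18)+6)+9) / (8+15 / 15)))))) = 10367.86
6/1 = 6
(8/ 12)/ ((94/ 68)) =68/ 141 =0.48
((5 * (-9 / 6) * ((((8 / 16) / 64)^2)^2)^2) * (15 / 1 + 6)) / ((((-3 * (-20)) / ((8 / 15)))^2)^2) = -7 / 512988145055170560000000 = -0.00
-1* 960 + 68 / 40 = -958.30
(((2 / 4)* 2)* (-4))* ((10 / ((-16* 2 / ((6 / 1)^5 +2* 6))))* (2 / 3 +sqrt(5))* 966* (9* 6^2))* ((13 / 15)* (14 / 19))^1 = 24646029408 / 19 +36969044112* sqrt(5) / 19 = 5647964479.24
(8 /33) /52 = 0.00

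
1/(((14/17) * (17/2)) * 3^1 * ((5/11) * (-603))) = -11/63315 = -0.00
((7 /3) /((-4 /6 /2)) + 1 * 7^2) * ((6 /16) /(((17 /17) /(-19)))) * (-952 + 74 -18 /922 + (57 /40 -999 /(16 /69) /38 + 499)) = 146922.14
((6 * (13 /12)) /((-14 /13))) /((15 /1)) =-169 /420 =-0.40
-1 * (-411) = 411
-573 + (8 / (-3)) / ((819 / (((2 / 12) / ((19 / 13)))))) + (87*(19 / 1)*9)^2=2384329441784 / 10773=221324556.00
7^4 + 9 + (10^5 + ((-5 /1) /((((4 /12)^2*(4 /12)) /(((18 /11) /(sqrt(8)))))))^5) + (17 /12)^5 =25484304977 /248832 - 2647776904509375*sqrt(2) /1288408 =-2906214533.97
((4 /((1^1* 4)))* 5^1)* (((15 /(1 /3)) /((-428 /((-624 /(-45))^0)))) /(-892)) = 225 /381776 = 0.00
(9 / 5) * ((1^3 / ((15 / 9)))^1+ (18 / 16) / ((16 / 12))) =2079 / 800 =2.60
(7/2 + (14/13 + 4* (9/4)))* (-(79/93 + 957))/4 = -3930655/1209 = -3251.16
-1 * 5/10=-1/2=-0.50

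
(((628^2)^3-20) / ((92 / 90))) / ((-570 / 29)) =-70220436174743583 / 23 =-3053062442380155.78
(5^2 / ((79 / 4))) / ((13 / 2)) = 200 / 1027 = 0.19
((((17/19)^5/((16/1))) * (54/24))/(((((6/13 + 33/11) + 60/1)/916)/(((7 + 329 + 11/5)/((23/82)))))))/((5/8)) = 46272030721683/20607008125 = 2245.45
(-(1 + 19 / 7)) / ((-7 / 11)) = 286 / 49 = 5.84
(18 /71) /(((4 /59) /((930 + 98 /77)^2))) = 27861446808 /8591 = 3243097.06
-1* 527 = -527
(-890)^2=792100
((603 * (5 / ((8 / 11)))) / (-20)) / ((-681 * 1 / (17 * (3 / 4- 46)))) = -6803247 / 29056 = -234.14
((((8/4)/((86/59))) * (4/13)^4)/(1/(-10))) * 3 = -453120/1228123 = -0.37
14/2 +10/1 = 17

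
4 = 4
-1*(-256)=256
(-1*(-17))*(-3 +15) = 204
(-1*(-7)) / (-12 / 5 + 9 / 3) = 35 / 3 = 11.67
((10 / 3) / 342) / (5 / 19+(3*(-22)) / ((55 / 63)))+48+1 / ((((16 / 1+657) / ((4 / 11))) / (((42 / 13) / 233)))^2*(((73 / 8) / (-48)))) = 48.00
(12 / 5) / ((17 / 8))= 96 / 85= 1.13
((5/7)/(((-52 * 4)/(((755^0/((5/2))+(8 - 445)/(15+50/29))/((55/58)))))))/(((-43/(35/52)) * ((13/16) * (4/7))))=-2533237/806404456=-0.00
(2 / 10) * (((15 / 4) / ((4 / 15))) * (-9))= -405 / 16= -25.31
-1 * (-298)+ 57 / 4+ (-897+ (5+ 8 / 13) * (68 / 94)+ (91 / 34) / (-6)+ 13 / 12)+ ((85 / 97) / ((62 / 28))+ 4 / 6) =-217007365715 / 374804508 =-578.99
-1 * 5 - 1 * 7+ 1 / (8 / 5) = -91 / 8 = -11.38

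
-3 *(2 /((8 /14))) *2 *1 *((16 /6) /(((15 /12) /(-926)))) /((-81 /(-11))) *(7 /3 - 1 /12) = 570416 /45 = 12675.91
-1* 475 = -475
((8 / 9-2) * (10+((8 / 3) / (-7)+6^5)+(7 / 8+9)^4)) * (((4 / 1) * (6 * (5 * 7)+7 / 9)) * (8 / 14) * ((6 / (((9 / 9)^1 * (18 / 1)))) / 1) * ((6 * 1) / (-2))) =2015751534695 / 217728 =9258118.09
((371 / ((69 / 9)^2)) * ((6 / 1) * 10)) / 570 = 6678 / 10051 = 0.66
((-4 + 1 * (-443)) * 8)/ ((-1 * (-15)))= -1192/ 5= -238.40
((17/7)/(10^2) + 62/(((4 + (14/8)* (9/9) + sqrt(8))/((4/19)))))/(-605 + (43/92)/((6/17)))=-2221899774/444302556425 + 4380672* sqrt(2)/2538871751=-0.00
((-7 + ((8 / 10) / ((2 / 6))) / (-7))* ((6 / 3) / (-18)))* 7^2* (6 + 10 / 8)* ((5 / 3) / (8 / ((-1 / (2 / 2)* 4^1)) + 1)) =-52171 / 108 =-483.06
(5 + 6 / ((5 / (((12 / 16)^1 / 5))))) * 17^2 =74851 / 50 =1497.02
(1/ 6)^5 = 1/ 7776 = 0.00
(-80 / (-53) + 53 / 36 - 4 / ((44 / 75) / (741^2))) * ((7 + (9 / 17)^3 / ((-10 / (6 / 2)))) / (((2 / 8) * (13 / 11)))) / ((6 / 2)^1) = -26850347714481683 / 913965390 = -29377860.48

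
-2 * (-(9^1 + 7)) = 32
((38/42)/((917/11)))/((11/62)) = 1178/19257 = 0.06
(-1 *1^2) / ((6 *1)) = -1 / 6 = -0.17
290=290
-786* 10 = -7860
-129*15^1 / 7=-1935 / 7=-276.43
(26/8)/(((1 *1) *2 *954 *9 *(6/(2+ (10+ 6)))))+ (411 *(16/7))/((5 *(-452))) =-37589609/90553680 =-0.42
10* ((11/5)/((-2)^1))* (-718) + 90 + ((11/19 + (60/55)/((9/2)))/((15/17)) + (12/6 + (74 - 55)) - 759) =13639001/1881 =7250.93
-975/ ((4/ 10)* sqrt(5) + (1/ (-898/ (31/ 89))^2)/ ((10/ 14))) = 209473328839456500/ 816009789475562248591 -397804772369358656796000* sqrt(5)/ 816009789475562248591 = -1090.08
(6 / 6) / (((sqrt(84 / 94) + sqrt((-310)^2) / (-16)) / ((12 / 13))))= -0.05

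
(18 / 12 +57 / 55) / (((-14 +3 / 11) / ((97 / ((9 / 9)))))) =-27063 / 1510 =-17.92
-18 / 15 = -6 / 5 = -1.20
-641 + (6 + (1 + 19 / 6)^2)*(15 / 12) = -88099 / 144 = -611.80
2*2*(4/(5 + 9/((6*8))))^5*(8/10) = 17179869184/19695203215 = 0.87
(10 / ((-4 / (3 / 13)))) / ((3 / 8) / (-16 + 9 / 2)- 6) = 46 / 481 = 0.10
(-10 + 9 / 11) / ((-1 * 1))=101 / 11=9.18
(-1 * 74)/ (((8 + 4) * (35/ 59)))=-2183/ 210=-10.40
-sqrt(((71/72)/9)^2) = -71/648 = -0.11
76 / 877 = 0.09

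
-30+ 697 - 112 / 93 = 61919 / 93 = 665.80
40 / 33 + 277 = 9181 / 33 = 278.21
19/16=1.19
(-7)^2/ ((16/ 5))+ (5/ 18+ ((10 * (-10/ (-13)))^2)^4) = 1440001831315468645/ 117465223824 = 12258962.99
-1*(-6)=6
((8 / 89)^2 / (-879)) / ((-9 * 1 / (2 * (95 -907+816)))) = 512 / 62663031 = 0.00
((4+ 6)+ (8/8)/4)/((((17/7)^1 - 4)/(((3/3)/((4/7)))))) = -2009/176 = -11.41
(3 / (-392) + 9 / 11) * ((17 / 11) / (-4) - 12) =-1904775 / 189728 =-10.04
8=8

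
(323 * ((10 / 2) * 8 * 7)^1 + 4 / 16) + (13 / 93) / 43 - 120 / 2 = 1445722531 / 15996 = 90380.25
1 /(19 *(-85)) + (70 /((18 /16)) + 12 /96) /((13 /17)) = 123244559 /1511640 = 81.53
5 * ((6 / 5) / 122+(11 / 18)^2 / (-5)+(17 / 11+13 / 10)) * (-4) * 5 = -15112835 / 54351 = -278.06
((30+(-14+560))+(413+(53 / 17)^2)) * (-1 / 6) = -48105 / 289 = -166.45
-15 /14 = -1.07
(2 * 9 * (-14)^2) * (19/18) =3724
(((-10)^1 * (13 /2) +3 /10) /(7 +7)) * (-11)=7117 /140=50.84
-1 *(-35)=35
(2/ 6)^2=0.11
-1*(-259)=259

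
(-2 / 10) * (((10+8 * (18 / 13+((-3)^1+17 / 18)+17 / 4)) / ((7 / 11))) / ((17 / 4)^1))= -39776 / 13923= -2.86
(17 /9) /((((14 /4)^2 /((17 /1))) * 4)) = 289 /441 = 0.66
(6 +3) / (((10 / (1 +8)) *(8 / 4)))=81 / 20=4.05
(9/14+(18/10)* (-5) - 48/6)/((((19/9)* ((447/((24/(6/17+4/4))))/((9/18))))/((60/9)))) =-467160/455791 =-1.02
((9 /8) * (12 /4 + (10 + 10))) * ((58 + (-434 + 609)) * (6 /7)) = 144693 /28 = 5167.61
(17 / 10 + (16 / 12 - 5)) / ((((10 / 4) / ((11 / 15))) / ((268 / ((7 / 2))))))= -347864 / 7875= -44.17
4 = 4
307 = 307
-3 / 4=-0.75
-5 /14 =-0.36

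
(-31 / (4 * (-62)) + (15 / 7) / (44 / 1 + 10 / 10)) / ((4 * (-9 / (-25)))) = 725 / 6048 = 0.12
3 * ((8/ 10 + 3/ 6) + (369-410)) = -1191/ 10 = -119.10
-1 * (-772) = 772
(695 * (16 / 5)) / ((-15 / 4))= -8896 / 15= -593.07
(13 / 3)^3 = 2197 / 27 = 81.37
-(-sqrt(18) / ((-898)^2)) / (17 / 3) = 9*sqrt(2) / 13708868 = 0.00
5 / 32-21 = -667 / 32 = -20.84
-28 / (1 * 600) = -7 / 150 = -0.05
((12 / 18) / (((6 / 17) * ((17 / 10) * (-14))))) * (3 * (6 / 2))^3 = -405 / 7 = -57.86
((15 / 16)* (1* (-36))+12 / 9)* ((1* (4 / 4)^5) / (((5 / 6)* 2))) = -389 / 20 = -19.45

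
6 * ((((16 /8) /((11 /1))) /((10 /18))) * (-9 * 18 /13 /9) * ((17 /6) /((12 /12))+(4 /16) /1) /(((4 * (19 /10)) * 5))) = -2997 /13585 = -0.22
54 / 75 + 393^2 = 3861243 / 25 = 154449.72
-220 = -220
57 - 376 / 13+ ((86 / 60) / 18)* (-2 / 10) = 984941 / 35100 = 28.06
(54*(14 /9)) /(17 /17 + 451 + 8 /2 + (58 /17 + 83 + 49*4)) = 1428 /12553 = 0.11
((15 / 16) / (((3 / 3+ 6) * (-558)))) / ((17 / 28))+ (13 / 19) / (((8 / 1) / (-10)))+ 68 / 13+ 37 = 129258163 / 3124056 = 41.38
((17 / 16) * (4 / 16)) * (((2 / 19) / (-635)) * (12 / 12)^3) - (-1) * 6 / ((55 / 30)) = 13898693 / 4246880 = 3.27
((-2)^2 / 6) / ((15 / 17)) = 34 / 45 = 0.76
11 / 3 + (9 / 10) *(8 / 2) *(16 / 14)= 817 / 105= 7.78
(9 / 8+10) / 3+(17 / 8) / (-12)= 113 / 32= 3.53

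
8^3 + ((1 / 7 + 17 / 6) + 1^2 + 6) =21923 / 42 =521.98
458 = 458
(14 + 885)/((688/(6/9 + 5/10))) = 6293/4128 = 1.52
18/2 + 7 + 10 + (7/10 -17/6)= 358/15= 23.87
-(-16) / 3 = 16 / 3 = 5.33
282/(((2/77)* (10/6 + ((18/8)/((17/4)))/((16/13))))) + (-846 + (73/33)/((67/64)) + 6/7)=114791176132/26481147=4334.83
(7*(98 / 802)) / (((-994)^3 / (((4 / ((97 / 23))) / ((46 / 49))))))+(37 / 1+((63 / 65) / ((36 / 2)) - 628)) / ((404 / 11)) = -11764544069959221 / 731165802050840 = -16.09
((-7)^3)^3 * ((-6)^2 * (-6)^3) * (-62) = -19454958177984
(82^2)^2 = 45212176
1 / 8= 0.12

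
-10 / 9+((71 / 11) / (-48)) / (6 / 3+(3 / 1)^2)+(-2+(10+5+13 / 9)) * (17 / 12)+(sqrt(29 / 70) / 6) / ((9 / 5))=19.40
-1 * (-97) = 97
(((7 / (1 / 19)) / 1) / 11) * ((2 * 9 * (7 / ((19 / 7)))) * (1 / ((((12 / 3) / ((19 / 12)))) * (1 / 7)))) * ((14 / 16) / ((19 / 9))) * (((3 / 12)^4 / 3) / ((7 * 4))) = 21609 / 720896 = 0.03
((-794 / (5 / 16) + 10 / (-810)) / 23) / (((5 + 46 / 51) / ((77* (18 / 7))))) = -384856846 / 103845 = -3706.07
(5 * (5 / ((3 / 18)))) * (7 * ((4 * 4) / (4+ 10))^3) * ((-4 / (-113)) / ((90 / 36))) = 122880 / 5537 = 22.19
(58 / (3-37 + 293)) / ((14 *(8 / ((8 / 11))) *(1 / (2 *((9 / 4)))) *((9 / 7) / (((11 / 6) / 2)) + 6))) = 87 / 98420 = 0.00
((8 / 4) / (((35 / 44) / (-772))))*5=-67936 / 7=-9705.14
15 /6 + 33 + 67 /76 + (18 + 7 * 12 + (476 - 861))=-18743 /76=-246.62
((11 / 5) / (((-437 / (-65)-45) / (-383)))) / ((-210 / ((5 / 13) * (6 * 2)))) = -4213 / 8708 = -0.48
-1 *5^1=-5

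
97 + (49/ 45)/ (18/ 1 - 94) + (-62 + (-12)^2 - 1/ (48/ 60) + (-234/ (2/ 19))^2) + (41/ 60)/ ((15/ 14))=42253308043/ 8550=4941907.37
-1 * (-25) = 25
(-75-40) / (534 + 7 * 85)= -115 / 1129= -0.10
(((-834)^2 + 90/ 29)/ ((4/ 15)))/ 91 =21612015/ 754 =28663.15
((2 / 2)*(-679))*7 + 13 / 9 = -42764 / 9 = -4751.56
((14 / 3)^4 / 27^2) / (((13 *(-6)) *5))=-19208 / 11514555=-0.00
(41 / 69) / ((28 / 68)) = 697 / 483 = 1.44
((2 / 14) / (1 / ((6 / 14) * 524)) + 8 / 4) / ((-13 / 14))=-3340 / 91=-36.70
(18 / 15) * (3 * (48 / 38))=432 / 95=4.55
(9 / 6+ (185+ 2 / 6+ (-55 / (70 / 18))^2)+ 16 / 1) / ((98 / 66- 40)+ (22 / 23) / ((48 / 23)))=-306548 / 28959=-10.59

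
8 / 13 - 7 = -83 / 13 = -6.38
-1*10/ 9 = -10/ 9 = -1.11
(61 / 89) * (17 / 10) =1037 / 890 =1.17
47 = 47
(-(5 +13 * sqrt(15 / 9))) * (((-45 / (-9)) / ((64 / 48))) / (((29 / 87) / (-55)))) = 12375 / 4 +10725 * sqrt(15) / 4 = 13478.19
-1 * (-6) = 6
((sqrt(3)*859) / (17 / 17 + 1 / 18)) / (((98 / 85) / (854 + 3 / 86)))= 48264594345*sqrt(3) / 80066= 1044097.74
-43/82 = -0.52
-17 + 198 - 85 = 96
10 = 10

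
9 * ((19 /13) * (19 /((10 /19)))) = 61731 /130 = 474.85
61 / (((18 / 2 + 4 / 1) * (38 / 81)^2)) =400221 / 18772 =21.32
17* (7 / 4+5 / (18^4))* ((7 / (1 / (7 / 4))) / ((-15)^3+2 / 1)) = -153032929 / 1416336192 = -0.11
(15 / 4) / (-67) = -15 / 268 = -0.06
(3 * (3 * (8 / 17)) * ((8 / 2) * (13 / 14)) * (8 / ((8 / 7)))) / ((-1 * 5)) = -1872 / 85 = -22.02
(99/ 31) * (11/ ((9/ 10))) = 1210/ 31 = 39.03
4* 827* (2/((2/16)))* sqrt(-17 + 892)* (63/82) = 8336160* sqrt(35)/41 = 1202863.11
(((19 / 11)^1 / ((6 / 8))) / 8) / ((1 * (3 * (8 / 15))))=95 / 528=0.18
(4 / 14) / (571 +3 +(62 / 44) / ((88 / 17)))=3872 / 7782537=0.00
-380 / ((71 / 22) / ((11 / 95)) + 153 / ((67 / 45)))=-1232264 / 423617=-2.91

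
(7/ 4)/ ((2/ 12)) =21/ 2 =10.50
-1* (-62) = 62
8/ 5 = 1.60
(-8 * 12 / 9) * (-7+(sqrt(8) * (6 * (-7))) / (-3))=224 / 3-896 * sqrt(2) / 3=-347.71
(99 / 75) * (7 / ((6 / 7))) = 539 / 50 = 10.78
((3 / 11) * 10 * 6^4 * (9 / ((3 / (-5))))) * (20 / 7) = -151480.52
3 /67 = 0.04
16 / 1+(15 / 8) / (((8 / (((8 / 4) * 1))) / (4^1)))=143 / 8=17.88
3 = 3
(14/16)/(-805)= -0.00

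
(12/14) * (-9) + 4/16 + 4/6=-571/84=-6.80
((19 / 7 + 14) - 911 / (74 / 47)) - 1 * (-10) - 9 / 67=-19158689 / 34706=-552.03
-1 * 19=-19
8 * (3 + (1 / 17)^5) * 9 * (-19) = -4104.00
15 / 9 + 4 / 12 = 2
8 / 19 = 0.42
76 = 76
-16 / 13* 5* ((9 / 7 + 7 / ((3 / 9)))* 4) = -3840 / 7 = -548.57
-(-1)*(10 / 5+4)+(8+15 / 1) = 29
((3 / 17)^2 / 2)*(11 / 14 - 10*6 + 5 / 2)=-3573 / 4046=-0.88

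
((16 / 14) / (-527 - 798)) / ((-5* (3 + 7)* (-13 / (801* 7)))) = -3204 / 430625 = -0.01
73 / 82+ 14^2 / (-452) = 4231 / 9266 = 0.46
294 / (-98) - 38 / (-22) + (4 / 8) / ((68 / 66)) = -589 / 748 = -0.79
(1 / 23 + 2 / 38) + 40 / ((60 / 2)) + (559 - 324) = 309959 / 1311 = 236.43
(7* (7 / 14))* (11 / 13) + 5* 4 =597 / 26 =22.96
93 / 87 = 31 / 29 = 1.07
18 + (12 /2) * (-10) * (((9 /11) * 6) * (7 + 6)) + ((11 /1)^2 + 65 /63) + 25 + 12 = -2530877 /693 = -3652.06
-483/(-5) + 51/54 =8779/90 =97.54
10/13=0.77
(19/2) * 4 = 38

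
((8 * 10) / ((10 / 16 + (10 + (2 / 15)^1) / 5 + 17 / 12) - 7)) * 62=-1691.87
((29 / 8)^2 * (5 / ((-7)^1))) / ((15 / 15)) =-4205 / 448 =-9.39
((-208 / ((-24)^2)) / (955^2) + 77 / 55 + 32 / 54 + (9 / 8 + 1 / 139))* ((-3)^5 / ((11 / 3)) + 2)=-60494382760861 / 301209024600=-200.84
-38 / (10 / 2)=-7.60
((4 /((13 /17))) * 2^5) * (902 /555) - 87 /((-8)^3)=1005556729 /3694080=272.21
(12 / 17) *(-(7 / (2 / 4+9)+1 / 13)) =-2412 / 4199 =-0.57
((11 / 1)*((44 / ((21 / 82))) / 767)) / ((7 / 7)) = 2.46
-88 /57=-1.54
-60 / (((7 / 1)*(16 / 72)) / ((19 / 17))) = -5130 / 119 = -43.11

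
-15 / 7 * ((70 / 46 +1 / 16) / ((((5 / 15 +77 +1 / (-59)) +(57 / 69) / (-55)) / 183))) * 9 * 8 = -140213351025 / 242314268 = -578.64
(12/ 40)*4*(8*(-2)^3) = -384/ 5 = -76.80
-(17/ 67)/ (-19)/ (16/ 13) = 221/ 20368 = 0.01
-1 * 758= -758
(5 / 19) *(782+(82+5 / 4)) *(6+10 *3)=155745 / 19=8197.11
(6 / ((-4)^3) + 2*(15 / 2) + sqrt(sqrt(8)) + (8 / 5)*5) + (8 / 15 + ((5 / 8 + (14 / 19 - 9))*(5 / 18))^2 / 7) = 2^(3 / 4) + 233690591 / 9703680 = 25.76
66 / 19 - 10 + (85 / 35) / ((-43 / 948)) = -343528 / 5719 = -60.07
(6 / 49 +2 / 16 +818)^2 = 102882487009 / 153664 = 669528.89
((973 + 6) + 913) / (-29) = -1892 / 29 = -65.24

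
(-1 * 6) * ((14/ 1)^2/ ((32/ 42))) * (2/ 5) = -3087/ 5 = -617.40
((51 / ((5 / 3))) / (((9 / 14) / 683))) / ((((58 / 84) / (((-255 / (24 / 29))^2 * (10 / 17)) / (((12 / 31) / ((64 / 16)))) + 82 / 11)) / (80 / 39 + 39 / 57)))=54061864611319957 / 727320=74330232375.46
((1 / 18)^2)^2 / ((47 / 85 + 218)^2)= 7225 / 36227735026704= 0.00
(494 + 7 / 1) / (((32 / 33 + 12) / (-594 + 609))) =247995 / 428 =579.43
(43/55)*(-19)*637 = -9462.35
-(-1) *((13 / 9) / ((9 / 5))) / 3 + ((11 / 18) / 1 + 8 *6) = 23755 / 486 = 48.88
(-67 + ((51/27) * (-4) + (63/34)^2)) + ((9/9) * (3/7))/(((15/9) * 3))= -25867213/364140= -71.04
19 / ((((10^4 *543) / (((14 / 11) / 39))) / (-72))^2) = 931 / 261691284765625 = 0.00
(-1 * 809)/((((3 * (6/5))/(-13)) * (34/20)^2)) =1010.86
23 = 23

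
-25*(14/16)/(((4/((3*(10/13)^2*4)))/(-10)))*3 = 196875/169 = 1164.94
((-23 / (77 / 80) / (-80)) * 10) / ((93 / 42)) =460 / 341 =1.35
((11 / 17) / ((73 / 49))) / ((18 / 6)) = 539 / 3723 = 0.14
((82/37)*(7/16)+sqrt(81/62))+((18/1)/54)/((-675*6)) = 1743377/1798200+9*sqrt(62)/62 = 2.11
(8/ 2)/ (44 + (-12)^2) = 1/ 47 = 0.02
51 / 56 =0.91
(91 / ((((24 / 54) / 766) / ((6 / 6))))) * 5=1568385 / 2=784192.50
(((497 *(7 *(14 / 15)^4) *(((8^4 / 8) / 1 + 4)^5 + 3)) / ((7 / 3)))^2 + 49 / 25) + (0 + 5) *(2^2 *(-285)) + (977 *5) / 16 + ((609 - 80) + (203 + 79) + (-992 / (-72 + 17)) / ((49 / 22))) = 42492044968356443649164726087050346563967989 / 24806250000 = 1712957217167304354715635000000000.00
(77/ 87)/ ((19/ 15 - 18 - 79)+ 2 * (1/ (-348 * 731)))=-562870/ 60883533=-0.01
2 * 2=4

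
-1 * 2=-2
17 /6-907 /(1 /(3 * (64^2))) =-66871279 /6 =-11145213.17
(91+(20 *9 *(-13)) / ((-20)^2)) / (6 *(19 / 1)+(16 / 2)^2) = 1703 / 3560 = 0.48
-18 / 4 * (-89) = 801 / 2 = 400.50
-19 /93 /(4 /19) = -361 /372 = -0.97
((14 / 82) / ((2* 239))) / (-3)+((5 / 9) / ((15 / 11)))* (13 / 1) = 2802451 / 529146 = 5.30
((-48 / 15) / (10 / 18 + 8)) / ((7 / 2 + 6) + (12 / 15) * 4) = -288 / 9779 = -0.03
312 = 312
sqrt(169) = 13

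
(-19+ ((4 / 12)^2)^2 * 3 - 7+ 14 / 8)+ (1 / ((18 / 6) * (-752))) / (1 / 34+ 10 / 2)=-4670407 / 192888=-24.21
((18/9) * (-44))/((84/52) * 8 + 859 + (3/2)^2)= -4576/45457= -0.10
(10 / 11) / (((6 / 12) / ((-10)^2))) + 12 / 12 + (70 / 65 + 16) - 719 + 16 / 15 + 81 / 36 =-4425463 / 8580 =-515.79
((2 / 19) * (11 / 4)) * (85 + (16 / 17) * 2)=16247 / 646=25.15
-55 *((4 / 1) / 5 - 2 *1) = 66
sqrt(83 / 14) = sqrt(1162) / 14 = 2.43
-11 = -11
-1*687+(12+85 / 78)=-52565 / 78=-673.91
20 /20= 1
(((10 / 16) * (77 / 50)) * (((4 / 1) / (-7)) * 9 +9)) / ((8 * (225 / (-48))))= -0.10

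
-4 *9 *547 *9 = -177228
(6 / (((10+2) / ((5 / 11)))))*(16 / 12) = 10 / 33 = 0.30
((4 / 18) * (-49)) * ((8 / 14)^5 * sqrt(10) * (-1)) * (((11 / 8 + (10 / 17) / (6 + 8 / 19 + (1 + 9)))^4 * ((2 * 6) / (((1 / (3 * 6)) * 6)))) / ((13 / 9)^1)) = 18282637843694 * sqrt(10) / 279096863877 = 207.15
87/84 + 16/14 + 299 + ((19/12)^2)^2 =44628919/145152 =307.46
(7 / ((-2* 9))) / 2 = -7 / 36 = -0.19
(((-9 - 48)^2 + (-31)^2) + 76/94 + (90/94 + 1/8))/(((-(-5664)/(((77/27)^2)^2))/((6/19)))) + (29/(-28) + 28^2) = 798.50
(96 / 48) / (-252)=-0.01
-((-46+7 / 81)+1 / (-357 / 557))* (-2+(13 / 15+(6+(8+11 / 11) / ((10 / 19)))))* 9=30155840 / 3213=9385.57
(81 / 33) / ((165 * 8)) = 9 / 4840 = 0.00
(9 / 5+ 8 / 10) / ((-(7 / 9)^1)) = -3.34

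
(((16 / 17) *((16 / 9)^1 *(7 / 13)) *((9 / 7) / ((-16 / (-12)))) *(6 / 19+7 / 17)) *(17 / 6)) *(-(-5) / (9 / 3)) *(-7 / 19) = -263200 / 239343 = -1.10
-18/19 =-0.95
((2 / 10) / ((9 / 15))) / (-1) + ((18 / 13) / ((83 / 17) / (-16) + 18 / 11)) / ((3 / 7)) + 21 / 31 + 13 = 10849213 / 687921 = 15.77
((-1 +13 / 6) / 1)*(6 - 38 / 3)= -70 / 9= -7.78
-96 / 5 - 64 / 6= -448 / 15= -29.87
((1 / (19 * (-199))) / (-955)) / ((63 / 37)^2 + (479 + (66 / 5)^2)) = 6845 / 16217334846244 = 0.00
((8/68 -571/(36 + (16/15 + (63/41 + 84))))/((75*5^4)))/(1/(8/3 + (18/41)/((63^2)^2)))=-65504621513054/253642445347921875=-0.00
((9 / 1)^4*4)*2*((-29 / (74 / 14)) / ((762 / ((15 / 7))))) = -3805380 / 4699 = -809.83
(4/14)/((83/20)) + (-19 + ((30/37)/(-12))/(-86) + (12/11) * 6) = -503723193/40672324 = -12.38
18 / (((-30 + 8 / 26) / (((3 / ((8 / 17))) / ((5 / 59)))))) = -45.60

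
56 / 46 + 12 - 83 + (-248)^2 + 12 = 1413263 / 23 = 61446.22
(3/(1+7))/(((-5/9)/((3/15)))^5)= -177147/78125000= -0.00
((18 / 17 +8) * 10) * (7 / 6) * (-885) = -1590050 / 17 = -93532.35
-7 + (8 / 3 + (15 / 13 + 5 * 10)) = 1826 / 39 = 46.82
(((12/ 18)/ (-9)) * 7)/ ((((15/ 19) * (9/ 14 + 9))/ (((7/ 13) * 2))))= -52136/ 710775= -0.07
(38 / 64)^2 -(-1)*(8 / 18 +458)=4228273 / 9216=458.80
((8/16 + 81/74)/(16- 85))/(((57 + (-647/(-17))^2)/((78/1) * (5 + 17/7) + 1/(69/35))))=-4776138559/536499179118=-0.01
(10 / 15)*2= 4 / 3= 1.33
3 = 3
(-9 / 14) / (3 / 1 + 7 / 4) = -18 / 133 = -0.14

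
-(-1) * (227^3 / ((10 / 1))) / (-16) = -11697083 / 160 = -73106.77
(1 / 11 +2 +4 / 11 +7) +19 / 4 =625 / 44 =14.20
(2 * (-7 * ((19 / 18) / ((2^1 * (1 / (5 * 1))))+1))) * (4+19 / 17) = -26593 / 102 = -260.72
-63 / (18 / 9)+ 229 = 395 / 2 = 197.50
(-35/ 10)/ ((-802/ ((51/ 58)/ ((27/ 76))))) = 2261/ 209322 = 0.01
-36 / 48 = -3 / 4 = -0.75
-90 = -90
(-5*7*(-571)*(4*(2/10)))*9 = 143892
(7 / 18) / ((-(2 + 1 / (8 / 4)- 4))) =7 / 27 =0.26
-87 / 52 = -1.67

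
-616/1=-616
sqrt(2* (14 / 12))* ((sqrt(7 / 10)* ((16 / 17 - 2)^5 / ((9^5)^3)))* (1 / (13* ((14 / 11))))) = -88* sqrt(30) / 965393371653878115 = -0.00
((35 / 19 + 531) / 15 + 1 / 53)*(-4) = -2147428 / 15105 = -142.17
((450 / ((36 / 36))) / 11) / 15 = 2.73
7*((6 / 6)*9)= 63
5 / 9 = 0.56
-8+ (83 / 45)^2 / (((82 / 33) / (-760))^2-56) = -638853024712 / 79254791271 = -8.06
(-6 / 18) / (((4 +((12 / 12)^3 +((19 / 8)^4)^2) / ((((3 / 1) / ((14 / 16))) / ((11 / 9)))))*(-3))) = 402653184 / 1323521714413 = 0.00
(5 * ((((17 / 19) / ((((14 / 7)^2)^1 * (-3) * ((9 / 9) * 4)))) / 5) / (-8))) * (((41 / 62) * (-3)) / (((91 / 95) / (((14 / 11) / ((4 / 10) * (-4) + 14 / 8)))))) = -17425 / 425568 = -0.04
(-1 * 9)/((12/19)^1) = -57/4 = -14.25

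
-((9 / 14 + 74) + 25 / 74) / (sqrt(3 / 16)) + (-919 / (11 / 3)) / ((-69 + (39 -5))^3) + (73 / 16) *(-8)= -77680 *sqrt(3) / 777 -34423111 / 943250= -209.65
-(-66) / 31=66 / 31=2.13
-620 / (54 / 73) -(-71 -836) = 1859 / 27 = 68.85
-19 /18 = -1.06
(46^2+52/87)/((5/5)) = 184144/87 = 2116.60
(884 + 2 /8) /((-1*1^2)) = -3537 /4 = -884.25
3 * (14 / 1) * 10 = 420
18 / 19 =0.95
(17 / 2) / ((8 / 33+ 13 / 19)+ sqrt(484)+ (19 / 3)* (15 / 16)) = 85272 / 289565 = 0.29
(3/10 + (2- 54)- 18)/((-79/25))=22.06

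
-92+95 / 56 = -5057 / 56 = -90.30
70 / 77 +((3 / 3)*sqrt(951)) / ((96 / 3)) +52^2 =sqrt(951) / 32 +29754 / 11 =2705.87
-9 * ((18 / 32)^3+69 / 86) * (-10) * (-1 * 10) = -38848275 / 44032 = -882.27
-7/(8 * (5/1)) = -7/40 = -0.18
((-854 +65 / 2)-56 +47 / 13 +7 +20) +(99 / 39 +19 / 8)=-87565 / 104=-841.97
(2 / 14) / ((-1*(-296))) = 1 / 2072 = 0.00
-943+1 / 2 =-1885 / 2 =-942.50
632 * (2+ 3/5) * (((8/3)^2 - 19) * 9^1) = -879112/5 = -175822.40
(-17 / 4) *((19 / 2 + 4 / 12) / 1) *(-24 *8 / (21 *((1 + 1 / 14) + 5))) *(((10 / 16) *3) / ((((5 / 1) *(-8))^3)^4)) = 59 / 8388608000000000000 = 0.00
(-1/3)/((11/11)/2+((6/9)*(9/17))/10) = -170/273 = -0.62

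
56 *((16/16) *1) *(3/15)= 56/5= 11.20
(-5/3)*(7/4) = -35/12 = -2.92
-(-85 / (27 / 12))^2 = -115600 / 81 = -1427.16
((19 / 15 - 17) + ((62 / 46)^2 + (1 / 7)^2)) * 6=-83.38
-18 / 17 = -1.06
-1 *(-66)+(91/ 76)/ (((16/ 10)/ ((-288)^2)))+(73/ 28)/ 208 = 62137.59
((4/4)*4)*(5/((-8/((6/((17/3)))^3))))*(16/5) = -46656/4913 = -9.50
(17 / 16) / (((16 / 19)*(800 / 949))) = 306527 / 204800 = 1.50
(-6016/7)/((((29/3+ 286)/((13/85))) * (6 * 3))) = -39104/1583295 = -0.02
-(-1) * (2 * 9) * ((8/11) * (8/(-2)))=-52.36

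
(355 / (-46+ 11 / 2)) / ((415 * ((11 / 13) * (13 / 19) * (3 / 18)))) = -0.22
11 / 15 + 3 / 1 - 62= -874 / 15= -58.27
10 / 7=1.43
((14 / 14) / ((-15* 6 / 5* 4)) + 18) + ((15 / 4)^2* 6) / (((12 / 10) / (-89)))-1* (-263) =-860663 / 144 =-5976.83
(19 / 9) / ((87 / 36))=76 / 87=0.87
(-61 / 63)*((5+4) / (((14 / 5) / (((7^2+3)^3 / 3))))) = -21442720 / 147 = -145868.84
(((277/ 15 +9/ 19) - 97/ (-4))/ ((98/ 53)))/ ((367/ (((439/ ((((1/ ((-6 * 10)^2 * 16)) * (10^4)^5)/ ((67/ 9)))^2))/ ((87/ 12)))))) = 5142586185431/ 72572995605468750000000000000000000000000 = 0.00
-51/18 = -17/6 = -2.83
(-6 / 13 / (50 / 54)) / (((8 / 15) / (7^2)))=-11907 / 260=-45.80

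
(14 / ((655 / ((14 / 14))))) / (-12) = -7 / 3930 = -0.00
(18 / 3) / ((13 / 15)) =6.92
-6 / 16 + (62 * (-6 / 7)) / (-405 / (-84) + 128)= -23061 / 29752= -0.78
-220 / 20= -11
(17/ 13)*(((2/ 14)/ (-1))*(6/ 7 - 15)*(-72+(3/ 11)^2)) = -1331559/ 7007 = -190.03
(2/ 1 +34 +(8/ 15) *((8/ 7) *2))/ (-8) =-977/ 210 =-4.65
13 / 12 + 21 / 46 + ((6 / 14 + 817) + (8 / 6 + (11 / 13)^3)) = 3484427623 / 4244604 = 820.91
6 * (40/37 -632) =-140064/37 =-3785.51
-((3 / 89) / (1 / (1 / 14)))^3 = -27 / 1934434936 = -0.00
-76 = -76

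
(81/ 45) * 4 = 36/ 5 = 7.20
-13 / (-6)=13 / 6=2.17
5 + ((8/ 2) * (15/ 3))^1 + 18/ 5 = 143/ 5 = 28.60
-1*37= -37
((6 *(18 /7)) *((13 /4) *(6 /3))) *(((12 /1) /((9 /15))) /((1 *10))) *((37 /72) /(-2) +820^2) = 3776196957 /28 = 134864177.04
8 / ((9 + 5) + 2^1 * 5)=1 / 3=0.33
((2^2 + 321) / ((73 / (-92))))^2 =894010000 / 5329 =167763.18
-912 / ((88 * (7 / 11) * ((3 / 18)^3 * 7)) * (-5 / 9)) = 904.56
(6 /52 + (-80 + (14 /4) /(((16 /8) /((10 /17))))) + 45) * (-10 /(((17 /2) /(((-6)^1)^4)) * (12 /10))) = 161611200 /3757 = 43016.02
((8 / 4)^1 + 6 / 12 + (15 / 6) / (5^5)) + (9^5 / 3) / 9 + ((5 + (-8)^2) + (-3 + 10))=1415938 / 625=2265.50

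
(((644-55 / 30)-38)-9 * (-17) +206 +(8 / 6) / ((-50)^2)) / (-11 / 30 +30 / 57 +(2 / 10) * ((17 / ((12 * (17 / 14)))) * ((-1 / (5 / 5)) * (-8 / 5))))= 68625663 / 37975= 1807.13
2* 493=986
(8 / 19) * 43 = 344 / 19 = 18.11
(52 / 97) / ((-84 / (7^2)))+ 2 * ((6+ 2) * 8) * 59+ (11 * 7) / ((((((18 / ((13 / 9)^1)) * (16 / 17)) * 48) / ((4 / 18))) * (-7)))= 410113655777 / 54307584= 7551.68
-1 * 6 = -6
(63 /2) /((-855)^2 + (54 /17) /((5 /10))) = 119 /2761674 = 0.00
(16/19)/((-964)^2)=1/1103539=0.00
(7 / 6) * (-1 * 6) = -7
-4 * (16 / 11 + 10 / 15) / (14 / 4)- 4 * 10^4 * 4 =-5280080 / 33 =-160002.42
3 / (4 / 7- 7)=-7 / 15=-0.47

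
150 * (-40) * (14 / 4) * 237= -4977000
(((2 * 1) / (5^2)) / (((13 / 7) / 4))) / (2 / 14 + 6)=392 / 13975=0.03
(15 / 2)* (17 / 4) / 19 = 255 / 152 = 1.68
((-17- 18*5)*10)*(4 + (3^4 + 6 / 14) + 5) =-677310 / 7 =-96758.57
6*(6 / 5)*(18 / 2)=324 / 5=64.80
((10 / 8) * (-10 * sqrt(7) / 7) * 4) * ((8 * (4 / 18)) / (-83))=800 * sqrt(7) / 5229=0.40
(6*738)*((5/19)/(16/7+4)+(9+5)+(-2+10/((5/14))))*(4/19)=37327.45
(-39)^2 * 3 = 4563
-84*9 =-756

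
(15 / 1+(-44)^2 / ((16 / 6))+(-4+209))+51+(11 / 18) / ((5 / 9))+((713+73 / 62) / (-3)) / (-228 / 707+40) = 25882265851 / 26088360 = 992.10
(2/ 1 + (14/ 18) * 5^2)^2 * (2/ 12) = 37249/ 486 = 76.64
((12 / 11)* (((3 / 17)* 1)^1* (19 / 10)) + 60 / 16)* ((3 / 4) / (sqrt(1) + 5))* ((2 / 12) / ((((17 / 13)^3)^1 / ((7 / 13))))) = 6069973 / 293993920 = 0.02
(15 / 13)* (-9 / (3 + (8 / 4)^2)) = -1.48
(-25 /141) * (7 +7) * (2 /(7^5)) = -100 /338541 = -0.00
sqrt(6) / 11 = 0.22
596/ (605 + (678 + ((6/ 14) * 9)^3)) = 51107/ 114938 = 0.44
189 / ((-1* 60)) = -63 / 20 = -3.15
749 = 749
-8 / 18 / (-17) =4 / 153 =0.03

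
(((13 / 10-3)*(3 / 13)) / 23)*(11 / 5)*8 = -2244 / 7475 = -0.30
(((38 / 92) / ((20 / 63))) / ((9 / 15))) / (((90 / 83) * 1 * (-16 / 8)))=-11039 / 11040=-1.00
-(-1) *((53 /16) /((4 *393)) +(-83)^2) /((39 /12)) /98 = 173272181 /8010912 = 21.63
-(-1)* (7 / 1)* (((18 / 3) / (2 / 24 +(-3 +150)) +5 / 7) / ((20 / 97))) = 904913 / 35300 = 25.63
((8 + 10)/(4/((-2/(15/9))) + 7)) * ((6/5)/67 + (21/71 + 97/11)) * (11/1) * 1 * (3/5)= 295.87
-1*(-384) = 384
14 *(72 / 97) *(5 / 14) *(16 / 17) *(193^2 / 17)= 214554240 / 28033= 7653.63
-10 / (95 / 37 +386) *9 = -3330 / 14377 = -0.23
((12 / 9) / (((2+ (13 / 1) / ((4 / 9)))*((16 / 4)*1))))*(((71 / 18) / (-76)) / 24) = -71 / 3078000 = -0.00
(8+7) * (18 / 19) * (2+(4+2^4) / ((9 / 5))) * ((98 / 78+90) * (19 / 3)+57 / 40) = 107948.06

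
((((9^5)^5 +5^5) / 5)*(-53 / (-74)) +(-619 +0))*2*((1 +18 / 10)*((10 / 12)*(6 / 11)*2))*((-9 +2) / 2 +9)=532680306867354620866637088 / 185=2879353010093808761441282.00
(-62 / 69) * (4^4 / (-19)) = 12.11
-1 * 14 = -14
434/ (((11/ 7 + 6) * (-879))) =-3038/ 46587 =-0.07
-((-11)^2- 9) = -112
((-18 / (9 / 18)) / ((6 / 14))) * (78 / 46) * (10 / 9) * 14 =-2215.65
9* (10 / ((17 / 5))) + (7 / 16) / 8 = 57719 / 2176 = 26.53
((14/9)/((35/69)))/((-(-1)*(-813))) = -46/12195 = -0.00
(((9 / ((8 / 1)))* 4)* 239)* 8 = 8604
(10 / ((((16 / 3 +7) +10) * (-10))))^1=-3 / 67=-0.04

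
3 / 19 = 0.16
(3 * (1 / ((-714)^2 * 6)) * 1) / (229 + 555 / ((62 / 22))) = 31 / 13462692768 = 0.00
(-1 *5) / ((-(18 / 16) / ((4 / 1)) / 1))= 160 / 9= 17.78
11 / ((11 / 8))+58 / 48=221 / 24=9.21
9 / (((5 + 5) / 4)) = 18 / 5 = 3.60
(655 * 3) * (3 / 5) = 1179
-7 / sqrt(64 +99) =-7*sqrt(163) / 163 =-0.55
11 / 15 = 0.73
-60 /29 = -2.07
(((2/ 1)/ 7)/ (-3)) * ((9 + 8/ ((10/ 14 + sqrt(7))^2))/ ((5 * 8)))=-263593/ 10618020 + 49 * sqrt(7)/ 75843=-0.02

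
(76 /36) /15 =19 /135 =0.14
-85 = -85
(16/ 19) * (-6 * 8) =-768/ 19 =-40.42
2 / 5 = 0.40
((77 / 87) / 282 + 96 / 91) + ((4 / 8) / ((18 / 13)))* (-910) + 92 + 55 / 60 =-116410607 / 496132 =-234.64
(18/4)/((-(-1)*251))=9/502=0.02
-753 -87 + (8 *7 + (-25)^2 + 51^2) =2442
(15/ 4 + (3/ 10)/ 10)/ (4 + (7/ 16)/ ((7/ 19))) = 1512/ 2075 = 0.73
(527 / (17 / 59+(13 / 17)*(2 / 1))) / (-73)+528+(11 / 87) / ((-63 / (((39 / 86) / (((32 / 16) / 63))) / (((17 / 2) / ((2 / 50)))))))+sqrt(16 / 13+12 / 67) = 2*sqrt(267397) / 871+73917852973153 / 141057086050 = 525.22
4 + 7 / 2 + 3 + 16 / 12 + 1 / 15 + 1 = 129 / 10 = 12.90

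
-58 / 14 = -4.14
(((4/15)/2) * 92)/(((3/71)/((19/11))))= 248216/495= 501.45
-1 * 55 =-55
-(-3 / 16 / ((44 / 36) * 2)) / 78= 9 / 9152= 0.00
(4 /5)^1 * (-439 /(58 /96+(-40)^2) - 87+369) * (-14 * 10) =-2424207072 /76829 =-31553.28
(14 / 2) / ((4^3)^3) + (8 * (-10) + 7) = -19136505 / 262144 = -73.00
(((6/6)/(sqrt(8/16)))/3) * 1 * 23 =23 * sqrt(2)/3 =10.84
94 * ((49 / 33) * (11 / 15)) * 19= 87514 / 45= 1944.76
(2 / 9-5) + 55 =452 / 9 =50.22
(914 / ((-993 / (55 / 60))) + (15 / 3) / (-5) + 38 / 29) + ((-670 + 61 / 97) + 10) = -11059903555 / 16759854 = -659.90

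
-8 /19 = -0.42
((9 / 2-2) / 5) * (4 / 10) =1 / 5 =0.20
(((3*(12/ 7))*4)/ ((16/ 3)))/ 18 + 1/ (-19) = 43/ 266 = 0.16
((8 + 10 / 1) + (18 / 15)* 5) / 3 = 8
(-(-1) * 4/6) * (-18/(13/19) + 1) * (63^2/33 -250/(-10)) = -1051484/429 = -2451.01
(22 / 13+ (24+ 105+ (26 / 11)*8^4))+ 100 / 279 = 391489523 / 39897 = 9812.51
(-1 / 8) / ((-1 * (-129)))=-1 / 1032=-0.00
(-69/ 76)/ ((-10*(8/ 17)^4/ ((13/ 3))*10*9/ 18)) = 1.60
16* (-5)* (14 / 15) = -224 / 3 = -74.67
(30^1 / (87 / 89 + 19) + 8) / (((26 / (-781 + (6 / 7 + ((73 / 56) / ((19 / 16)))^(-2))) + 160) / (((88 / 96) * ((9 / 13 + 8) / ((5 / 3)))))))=1220925885298713 / 4299522272383520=0.28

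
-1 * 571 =-571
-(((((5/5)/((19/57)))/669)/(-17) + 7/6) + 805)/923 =-18337061/20994558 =-0.87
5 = 5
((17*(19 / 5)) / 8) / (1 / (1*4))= 323 / 10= 32.30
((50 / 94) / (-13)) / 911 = -25 / 556621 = -0.00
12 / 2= 6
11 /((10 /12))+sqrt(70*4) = 66 /5+2*sqrt(70) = 29.93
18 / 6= 3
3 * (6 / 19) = 18 / 19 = 0.95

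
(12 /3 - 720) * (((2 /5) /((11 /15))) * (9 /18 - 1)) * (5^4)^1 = 1342500 /11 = 122045.45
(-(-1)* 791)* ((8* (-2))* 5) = -63280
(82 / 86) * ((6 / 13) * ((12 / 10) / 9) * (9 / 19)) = 1476 / 53105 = 0.03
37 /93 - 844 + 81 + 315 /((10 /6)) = -53345 /93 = -573.60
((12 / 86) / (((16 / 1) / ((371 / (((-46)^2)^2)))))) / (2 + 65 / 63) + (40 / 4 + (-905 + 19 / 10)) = -1313691016726077 / 1470933845120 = -893.10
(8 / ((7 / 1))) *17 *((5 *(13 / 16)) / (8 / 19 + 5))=20995 / 1442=14.56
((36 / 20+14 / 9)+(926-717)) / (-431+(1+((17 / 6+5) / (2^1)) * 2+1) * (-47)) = -0.24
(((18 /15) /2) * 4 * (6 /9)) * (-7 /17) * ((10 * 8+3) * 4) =-18592 /85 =-218.73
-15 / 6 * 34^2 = -2890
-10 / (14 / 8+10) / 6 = -0.14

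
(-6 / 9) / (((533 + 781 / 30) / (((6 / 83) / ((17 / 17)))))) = -120 / 1391993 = -0.00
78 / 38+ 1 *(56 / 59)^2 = 2.95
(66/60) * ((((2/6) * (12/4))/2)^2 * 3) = 33/40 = 0.82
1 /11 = 0.09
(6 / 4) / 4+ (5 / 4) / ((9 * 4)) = 59 / 144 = 0.41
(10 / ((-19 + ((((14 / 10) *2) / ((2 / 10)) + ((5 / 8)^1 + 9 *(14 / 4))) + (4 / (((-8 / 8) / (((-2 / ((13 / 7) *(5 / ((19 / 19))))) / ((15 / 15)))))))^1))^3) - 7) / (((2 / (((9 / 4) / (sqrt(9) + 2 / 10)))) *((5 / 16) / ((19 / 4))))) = -409902837500141 / 10958851876896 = -37.40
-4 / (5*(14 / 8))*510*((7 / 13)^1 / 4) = -408 / 13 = -31.38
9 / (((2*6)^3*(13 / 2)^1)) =1 / 1248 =0.00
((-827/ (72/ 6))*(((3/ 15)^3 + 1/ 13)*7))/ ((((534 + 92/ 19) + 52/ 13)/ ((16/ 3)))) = -10119172/ 25140375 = -0.40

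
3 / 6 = 0.50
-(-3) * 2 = 6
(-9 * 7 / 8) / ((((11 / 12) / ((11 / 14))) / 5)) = -135 / 4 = -33.75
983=983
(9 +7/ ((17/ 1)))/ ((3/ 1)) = 160/ 51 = 3.14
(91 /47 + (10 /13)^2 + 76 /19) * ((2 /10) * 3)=3.92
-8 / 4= -2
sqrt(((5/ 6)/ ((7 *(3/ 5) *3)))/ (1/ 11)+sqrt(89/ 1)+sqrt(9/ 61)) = sqrt(2905308 *sqrt(61)+42977550+59074596 *sqrt(89))/ 7686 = 3.25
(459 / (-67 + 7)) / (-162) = 17 / 360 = 0.05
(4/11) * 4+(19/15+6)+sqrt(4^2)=2099/165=12.72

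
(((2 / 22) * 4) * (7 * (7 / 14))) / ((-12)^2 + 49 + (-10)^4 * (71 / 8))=14 / 978373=0.00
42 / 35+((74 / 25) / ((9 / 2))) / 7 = 2038 / 1575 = 1.29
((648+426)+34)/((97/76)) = 84208/97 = 868.12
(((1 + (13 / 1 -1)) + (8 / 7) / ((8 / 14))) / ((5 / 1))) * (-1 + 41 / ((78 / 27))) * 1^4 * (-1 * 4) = -2058 / 13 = -158.31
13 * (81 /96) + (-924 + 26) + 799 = -2817 /32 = -88.03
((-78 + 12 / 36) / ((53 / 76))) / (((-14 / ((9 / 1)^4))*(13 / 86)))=1665278028 / 4823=345278.46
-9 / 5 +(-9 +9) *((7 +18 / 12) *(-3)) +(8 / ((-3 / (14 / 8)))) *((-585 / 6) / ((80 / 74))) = 16763 / 40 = 419.08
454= 454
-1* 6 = -6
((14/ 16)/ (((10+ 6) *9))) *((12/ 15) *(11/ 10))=0.01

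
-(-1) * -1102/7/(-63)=1102/441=2.50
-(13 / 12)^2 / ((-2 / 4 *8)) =0.29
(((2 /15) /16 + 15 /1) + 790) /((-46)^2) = 96601 /253920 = 0.38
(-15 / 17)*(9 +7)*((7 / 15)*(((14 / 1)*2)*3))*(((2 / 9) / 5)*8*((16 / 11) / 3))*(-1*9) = 802816 / 935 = 858.63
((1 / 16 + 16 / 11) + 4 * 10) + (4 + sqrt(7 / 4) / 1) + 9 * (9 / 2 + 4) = sqrt(7) / 2 + 21475 / 176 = 123.34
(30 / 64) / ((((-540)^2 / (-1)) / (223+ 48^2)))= -2527 / 622080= -0.00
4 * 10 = 40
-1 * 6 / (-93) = 2 / 31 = 0.06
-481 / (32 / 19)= -9139 / 32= -285.59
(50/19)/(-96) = -25/912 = -0.03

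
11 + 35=46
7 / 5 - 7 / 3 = -0.93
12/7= 1.71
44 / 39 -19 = -697 / 39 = -17.87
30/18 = 5/3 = 1.67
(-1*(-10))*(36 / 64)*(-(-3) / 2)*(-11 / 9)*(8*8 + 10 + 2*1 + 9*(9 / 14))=-188925 / 224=-843.42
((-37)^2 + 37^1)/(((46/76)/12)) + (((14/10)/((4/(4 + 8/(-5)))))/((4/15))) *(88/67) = 214812438/7705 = 27879.62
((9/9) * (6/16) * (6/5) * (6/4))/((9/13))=39/40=0.98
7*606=4242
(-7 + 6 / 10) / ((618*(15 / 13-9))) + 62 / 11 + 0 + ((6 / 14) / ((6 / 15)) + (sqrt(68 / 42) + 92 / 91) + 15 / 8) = sqrt(714) / 21 + 6054416297 / 630990360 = 10.87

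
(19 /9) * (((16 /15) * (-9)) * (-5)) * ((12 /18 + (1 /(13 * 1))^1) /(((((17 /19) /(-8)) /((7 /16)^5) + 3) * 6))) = -1407619864 /445848975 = -3.16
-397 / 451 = -0.88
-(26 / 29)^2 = -676 / 841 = -0.80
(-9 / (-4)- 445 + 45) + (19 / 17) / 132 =-223133 / 561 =-397.74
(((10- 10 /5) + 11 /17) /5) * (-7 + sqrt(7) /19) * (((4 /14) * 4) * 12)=-14112 /85 + 2016 * sqrt(7) /1615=-162.72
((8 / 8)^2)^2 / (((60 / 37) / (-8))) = -74 / 15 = -4.93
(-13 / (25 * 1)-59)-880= -23488 / 25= -939.52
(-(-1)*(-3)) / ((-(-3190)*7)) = -3 / 22330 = -0.00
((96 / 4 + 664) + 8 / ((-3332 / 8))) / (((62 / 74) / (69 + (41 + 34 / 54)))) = 63337112672 / 697221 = 90842.23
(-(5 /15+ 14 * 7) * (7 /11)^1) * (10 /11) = -20650 /363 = -56.89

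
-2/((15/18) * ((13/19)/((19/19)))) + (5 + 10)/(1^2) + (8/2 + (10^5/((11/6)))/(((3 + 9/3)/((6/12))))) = 3261077/715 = 4560.95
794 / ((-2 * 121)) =-397 / 121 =-3.28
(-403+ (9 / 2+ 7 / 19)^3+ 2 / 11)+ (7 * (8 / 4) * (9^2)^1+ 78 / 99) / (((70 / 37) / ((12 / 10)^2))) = 304372245257 / 528143000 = 576.31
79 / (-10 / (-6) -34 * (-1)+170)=237 / 617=0.38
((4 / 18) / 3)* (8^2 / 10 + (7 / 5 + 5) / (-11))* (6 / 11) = 256 / 1089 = 0.24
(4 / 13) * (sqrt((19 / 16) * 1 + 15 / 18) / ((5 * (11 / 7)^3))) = 343 * sqrt(291) / 259545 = 0.02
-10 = -10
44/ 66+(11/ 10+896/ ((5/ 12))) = 12913/ 6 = 2152.17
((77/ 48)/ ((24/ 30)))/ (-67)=-385/ 12864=-0.03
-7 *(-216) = 1512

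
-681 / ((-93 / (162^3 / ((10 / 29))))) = 13993904412 / 155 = 90283254.27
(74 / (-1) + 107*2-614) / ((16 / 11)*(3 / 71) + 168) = -61699 / 21876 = -2.82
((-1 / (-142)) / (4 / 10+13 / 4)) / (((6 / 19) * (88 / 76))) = 1805 / 342078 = 0.01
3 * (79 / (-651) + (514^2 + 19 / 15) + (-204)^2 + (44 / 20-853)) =992652434 / 1085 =914887.04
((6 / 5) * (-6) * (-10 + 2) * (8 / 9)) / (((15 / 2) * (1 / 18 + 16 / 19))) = 58368 / 7675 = 7.60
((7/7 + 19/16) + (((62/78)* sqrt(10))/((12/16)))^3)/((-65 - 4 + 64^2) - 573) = 35/55264 + 9533120* sqrt(10)/2765985651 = 0.01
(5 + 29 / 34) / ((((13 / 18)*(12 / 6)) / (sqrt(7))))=1791*sqrt(7) / 442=10.72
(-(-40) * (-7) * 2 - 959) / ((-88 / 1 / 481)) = 730639 / 88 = 8302.72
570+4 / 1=574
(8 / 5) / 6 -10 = -9.73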